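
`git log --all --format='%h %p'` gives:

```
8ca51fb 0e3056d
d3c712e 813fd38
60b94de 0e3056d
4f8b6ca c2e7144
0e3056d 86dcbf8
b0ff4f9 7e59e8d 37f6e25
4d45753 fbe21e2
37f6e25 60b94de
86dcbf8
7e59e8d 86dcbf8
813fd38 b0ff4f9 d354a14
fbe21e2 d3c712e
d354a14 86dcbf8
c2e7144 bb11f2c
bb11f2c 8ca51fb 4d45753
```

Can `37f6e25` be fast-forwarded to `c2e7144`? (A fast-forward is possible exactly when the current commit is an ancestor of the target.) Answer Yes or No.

Yes

A fast-forward from 37f6e25 to c2e7144 is possible iff 37f6e25 is an ancestor of c2e7144.
Ancestors of c2e7144: {0e3056d, 37f6e25, 4d45753, 60b94de, 7e59e8d, 813fd38, 86dcbf8, 8ca51fb, b0ff4f9, bb11f2c, c2e7144, d354a14, d3c712e, fbe21e2}.
37f6e25 is among them, so fast-forward is possible.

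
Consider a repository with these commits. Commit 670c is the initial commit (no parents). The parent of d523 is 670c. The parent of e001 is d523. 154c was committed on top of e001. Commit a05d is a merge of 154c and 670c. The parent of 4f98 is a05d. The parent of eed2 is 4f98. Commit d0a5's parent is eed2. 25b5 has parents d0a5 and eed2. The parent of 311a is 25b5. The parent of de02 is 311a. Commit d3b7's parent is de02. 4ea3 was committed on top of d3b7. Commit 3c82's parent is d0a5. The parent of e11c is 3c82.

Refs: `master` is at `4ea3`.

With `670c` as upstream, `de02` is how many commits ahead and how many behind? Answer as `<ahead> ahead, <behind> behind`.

Reachable from de02: {154c, 25b5, 311a, 4f98, 670c, a05d, d0a5, d523, de02, e001, eed2}.
Reachable from 670c: {670c}.
Only in de02's history (ahead): {154c, 25b5, 311a, 4f98, a05d, d0a5, d523, de02, e001, eed2} — 10.
Only in 670c's history (behind): {} — 0.

10 ahead, 0 behind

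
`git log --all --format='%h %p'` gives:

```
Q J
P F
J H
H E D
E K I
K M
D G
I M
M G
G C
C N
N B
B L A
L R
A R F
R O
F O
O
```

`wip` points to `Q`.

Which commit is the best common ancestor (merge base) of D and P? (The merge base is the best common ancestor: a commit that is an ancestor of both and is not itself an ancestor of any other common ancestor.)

F

Ancestors of D: {A, B, C, D, F, G, L, N, O, R}.
Ancestors of P: {F, O, P}.
Common ancestors: {F, O}.
Among these, F is not an ancestor of any other common ancestor — it is the merge base.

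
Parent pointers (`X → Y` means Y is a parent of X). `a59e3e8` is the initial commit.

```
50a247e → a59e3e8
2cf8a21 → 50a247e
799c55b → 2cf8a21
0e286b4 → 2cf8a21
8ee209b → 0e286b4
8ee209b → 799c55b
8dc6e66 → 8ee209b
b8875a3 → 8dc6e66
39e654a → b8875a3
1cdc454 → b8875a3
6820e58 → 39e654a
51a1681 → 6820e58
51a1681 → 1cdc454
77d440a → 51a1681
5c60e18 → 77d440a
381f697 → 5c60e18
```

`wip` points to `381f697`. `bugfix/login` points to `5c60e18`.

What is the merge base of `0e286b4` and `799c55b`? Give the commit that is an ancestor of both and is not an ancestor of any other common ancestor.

Ancestors of 0e286b4: {0e286b4, 2cf8a21, 50a247e, a59e3e8}.
Ancestors of 799c55b: {2cf8a21, 50a247e, 799c55b, a59e3e8}.
Common ancestors: {2cf8a21, 50a247e, a59e3e8}.
Among these, 2cf8a21 is not an ancestor of any other common ancestor — it is the merge base.

2cf8a21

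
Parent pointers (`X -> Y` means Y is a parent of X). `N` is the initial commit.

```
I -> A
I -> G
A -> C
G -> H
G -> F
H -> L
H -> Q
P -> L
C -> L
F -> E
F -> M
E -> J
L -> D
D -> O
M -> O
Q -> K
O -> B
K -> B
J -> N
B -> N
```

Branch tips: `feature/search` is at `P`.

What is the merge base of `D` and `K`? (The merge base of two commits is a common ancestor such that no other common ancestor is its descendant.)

Ancestors of D: {B, D, N, O}.
Ancestors of K: {B, K, N}.
Common ancestors: {B, N}.
Among these, B is not an ancestor of any other common ancestor — it is the merge base.

B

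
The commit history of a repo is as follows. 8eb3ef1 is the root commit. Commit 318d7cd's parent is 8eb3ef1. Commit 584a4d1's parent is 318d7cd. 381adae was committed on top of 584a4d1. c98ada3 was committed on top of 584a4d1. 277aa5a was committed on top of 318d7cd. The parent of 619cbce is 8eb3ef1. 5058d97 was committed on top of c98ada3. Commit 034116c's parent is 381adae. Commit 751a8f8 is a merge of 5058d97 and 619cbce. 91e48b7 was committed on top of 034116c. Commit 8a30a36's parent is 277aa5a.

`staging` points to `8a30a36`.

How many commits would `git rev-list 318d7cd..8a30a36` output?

2

Reachable from 8a30a36: {277aa5a, 318d7cd, 8a30a36, 8eb3ef1}.
Reachable from 318d7cd: {318d7cd, 8eb3ef1}.
In 8a30a36's history but not 318d7cd's: {277aa5a, 8a30a36} — 2 commits.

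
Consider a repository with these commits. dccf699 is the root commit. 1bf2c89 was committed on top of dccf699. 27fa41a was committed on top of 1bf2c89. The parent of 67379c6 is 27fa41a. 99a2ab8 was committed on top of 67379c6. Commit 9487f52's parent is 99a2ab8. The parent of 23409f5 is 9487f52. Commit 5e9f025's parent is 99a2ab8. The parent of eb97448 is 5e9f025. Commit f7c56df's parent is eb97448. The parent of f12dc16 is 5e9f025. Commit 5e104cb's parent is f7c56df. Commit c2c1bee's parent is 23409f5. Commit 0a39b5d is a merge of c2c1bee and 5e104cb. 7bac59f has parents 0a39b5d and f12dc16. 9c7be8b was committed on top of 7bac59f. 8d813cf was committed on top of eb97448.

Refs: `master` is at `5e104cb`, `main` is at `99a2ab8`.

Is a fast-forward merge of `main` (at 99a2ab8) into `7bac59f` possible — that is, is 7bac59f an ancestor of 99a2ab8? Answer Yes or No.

A fast-forward from 7bac59f to 99a2ab8 is possible iff 7bac59f is an ancestor of 99a2ab8.
Ancestors of 99a2ab8: {1bf2c89, 27fa41a, 67379c6, 99a2ab8, dccf699}.
7bac59f is not among them, so fast-forward is not possible.

No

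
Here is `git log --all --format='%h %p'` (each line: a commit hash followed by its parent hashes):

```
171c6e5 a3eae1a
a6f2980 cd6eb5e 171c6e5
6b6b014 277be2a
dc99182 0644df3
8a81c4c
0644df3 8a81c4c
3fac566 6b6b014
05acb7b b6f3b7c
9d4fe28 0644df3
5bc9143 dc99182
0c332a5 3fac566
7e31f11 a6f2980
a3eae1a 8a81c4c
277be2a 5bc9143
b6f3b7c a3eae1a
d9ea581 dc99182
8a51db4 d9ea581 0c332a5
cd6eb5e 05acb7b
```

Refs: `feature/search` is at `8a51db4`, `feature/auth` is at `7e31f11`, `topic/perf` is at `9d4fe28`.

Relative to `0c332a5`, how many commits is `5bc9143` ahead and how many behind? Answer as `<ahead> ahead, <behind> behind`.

Reachable from 5bc9143: {0644df3, 5bc9143, 8a81c4c, dc99182}.
Reachable from 0c332a5: {0644df3, 0c332a5, 277be2a, 3fac566, 5bc9143, 6b6b014, 8a81c4c, dc99182}.
Only in 5bc9143's history (ahead): {} — 0.
Only in 0c332a5's history (behind): {0c332a5, 277be2a, 3fac566, 6b6b014} — 4.

0 ahead, 4 behind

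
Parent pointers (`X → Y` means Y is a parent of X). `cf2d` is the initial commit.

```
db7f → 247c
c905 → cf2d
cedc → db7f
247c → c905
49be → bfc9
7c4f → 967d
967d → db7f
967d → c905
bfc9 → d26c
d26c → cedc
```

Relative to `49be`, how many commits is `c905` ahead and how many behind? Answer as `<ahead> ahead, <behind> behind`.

0 ahead, 6 behind

Reachable from c905: {c905, cf2d}.
Reachable from 49be: {247c, 49be, bfc9, c905, cedc, cf2d, d26c, db7f}.
Only in c905's history (ahead): {} — 0.
Only in 49be's history (behind): {247c, 49be, bfc9, cedc, d26c, db7f} — 6.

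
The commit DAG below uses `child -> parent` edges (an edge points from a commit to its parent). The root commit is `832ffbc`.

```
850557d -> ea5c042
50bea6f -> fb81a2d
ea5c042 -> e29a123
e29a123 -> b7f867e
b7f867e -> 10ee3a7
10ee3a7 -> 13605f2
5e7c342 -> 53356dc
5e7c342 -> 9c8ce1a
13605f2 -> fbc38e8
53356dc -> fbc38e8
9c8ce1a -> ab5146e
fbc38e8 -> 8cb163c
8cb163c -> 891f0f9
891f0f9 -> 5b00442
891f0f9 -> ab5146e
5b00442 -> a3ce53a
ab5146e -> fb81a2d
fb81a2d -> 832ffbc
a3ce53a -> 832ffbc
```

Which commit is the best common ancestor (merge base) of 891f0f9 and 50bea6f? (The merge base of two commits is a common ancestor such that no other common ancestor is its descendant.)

Ancestors of 891f0f9: {5b00442, 832ffbc, 891f0f9, a3ce53a, ab5146e, fb81a2d}.
Ancestors of 50bea6f: {50bea6f, 832ffbc, fb81a2d}.
Common ancestors: {832ffbc, fb81a2d}.
Among these, fb81a2d is not an ancestor of any other common ancestor — it is the merge base.

fb81a2d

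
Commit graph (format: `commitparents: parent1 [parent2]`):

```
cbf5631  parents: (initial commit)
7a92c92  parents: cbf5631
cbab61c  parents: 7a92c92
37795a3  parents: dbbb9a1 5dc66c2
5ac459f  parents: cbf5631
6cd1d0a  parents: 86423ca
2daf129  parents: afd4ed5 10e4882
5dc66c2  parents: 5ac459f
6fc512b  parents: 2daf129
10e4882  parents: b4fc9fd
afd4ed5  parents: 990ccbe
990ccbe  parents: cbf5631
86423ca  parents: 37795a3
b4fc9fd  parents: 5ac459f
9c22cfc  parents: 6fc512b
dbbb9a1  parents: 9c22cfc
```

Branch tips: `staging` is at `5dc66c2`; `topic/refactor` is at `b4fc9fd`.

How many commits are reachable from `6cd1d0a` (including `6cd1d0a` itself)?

14

Walking parent pointers from 6cd1d0a: reachable set = {10e4882, 2daf129, 37795a3, 5ac459f, 5dc66c2, 6cd1d0a, 6fc512b, 86423ca, 990ccbe, 9c22cfc, afd4ed5, b4fc9fd, cbf5631, dbbb9a1}.
That is 14 commits.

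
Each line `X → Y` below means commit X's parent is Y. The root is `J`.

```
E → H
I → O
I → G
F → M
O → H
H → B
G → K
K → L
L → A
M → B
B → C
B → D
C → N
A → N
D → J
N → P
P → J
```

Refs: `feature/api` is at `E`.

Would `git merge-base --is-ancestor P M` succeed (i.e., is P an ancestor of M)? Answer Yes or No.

Yes

Ancestors of M (commits reachable by following parents): {B, C, D, J, M, N, P}.
P is in that set, so it is an ancestor of M.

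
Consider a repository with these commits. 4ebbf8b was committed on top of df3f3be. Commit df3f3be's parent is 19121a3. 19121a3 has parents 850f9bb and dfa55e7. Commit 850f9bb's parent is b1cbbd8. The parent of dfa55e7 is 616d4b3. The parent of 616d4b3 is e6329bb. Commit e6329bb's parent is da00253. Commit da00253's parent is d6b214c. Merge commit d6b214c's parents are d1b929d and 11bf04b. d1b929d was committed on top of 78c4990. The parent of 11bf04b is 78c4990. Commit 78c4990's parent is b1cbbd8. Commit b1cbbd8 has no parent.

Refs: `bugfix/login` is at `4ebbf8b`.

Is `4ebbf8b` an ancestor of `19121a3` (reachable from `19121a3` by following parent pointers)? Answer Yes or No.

Ancestors of 19121a3: {11bf04b, 19121a3, 616d4b3, 78c4990, 850f9bb, b1cbbd8, d1b929d, d6b214c, da00253, dfa55e7, e6329bb}.
4ebbf8b is not in that set, so it is not an ancestor of 19121a3.

No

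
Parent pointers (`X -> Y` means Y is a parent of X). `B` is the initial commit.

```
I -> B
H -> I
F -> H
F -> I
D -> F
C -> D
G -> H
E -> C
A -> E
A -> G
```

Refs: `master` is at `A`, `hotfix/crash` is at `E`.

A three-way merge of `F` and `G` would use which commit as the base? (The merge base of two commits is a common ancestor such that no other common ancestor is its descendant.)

Ancestors of F: {B, F, H, I}.
Ancestors of G: {B, G, H, I}.
Common ancestors: {B, H, I}.
Among these, H is not an ancestor of any other common ancestor — it is the merge base.

H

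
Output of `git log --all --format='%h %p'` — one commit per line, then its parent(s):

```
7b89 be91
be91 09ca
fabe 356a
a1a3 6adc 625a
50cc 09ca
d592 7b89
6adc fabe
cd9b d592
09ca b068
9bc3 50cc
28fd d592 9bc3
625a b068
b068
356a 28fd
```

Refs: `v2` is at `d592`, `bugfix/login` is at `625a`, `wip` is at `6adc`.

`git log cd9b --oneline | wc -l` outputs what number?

Walking parent pointers from cd9b: reachable set = {09ca, 7b89, b068, be91, cd9b, d592}.
That is 6 commits.

6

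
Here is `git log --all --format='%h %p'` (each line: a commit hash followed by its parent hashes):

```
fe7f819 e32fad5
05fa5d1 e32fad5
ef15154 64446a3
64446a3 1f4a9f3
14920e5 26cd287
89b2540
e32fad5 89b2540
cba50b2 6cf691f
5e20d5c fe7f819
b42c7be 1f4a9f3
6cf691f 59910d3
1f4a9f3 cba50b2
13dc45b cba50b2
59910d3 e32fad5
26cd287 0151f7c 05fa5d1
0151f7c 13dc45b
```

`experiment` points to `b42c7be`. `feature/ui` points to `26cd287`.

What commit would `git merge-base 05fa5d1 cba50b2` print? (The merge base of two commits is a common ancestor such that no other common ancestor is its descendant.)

Ancestors of 05fa5d1: {05fa5d1, 89b2540, e32fad5}.
Ancestors of cba50b2: {59910d3, 6cf691f, 89b2540, cba50b2, e32fad5}.
Common ancestors: {89b2540, e32fad5}.
Among these, e32fad5 is not an ancestor of any other common ancestor — it is the merge base.

e32fad5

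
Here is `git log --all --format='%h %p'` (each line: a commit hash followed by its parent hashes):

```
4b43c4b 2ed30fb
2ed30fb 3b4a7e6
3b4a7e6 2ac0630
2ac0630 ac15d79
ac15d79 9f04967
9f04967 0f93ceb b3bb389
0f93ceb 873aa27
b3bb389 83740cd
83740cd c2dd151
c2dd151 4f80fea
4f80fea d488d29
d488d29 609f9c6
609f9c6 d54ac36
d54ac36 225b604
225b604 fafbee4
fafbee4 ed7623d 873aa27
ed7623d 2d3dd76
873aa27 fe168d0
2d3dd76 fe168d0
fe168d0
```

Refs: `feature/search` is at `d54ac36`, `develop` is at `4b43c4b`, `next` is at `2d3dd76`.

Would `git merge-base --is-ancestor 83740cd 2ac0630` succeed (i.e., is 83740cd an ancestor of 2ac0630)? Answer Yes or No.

Ancestors of 2ac0630 (commits reachable by following parents): {0f93ceb, 225b604, 2ac0630, 2d3dd76, 4f80fea, 609f9c6, 83740cd, 873aa27, 9f04967, ac15d79, b3bb389, c2dd151, d488d29, d54ac36, ed7623d, fafbee4, fe168d0}.
83740cd is in that set, so it is an ancestor of 2ac0630.

Yes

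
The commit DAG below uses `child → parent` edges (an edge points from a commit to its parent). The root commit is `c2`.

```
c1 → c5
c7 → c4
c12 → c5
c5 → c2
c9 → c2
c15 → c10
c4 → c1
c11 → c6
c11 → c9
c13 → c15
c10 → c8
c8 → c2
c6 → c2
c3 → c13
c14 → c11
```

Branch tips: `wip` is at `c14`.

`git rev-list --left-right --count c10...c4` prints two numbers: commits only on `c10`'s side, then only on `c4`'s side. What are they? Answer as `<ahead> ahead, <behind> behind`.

2 ahead, 3 behind

Reachable from c10: {c10, c2, c8}.
Reachable from c4: {c1, c2, c4, c5}.
Only in c10's history (ahead): {c10, c8} — 2.
Only in c4's history (behind): {c1, c4, c5} — 3.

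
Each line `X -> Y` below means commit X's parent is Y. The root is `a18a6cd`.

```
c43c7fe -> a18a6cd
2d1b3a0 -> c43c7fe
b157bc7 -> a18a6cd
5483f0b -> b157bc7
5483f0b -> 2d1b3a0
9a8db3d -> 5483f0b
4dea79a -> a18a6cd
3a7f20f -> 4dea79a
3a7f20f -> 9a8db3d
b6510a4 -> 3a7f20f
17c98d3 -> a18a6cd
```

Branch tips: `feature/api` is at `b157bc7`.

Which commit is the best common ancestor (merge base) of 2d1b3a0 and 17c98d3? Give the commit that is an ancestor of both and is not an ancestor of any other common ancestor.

Ancestors of 2d1b3a0: {2d1b3a0, a18a6cd, c43c7fe}.
Ancestors of 17c98d3: {17c98d3, a18a6cd}.
Common ancestors: {a18a6cd}.
The only common ancestor is a18a6cd, so it is the merge base.

a18a6cd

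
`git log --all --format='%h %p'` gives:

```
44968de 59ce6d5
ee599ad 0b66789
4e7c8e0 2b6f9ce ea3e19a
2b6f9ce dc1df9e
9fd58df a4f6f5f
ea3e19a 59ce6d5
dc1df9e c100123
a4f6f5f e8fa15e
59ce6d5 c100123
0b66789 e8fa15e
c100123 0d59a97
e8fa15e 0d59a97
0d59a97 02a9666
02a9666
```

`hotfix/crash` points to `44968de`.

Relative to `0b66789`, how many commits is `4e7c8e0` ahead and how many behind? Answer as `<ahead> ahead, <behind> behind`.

6 ahead, 2 behind

Reachable from 4e7c8e0: {02a9666, 0d59a97, 2b6f9ce, 4e7c8e0, 59ce6d5, c100123, dc1df9e, ea3e19a}.
Reachable from 0b66789: {02a9666, 0b66789, 0d59a97, e8fa15e}.
Only in 4e7c8e0's history (ahead): {2b6f9ce, 4e7c8e0, 59ce6d5, c100123, dc1df9e, ea3e19a} — 6.
Only in 0b66789's history (behind): {0b66789, e8fa15e} — 2.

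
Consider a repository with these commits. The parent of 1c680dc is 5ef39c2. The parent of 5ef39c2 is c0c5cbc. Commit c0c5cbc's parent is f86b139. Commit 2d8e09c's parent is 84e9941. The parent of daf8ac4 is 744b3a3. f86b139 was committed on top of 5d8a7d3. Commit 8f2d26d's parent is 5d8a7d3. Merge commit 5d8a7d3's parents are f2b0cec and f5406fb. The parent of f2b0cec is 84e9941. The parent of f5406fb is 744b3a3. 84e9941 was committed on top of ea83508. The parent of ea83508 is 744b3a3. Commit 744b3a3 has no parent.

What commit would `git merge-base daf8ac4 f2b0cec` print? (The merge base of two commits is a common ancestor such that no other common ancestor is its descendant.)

Ancestors of daf8ac4: {744b3a3, daf8ac4}.
Ancestors of f2b0cec: {744b3a3, 84e9941, ea83508, f2b0cec}.
Common ancestors: {744b3a3}.
The only common ancestor is 744b3a3, so it is the merge base.

744b3a3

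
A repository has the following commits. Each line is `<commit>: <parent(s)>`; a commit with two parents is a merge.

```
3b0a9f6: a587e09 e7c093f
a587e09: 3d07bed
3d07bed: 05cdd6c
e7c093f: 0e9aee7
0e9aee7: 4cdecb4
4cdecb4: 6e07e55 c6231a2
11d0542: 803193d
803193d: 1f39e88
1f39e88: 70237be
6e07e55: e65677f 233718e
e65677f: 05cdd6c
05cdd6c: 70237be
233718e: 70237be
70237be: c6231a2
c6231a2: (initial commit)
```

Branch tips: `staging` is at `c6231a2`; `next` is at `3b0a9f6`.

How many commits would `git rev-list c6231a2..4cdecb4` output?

Reachable from 4cdecb4: {05cdd6c, 233718e, 4cdecb4, 6e07e55, 70237be, c6231a2, e65677f}.
Reachable from c6231a2: {c6231a2}.
In 4cdecb4's history but not c6231a2's: {05cdd6c, 233718e, 4cdecb4, 6e07e55, 70237be, e65677f} — 6 commits.

6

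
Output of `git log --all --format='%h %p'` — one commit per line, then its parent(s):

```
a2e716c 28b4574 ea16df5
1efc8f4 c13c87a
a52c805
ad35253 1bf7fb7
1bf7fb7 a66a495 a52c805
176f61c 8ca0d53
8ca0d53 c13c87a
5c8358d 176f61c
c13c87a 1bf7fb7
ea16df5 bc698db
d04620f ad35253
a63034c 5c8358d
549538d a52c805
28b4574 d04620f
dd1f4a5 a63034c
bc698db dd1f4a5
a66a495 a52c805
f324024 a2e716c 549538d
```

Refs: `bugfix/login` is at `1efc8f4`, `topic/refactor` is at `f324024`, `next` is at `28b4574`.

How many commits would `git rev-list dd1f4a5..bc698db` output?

1

Reachable from bc698db: {176f61c, 1bf7fb7, 5c8358d, 8ca0d53, a52c805, a63034c, a66a495, bc698db, c13c87a, dd1f4a5}.
Reachable from dd1f4a5: {176f61c, 1bf7fb7, 5c8358d, 8ca0d53, a52c805, a63034c, a66a495, c13c87a, dd1f4a5}.
In bc698db's history but not dd1f4a5's: {bc698db} — 1 commit.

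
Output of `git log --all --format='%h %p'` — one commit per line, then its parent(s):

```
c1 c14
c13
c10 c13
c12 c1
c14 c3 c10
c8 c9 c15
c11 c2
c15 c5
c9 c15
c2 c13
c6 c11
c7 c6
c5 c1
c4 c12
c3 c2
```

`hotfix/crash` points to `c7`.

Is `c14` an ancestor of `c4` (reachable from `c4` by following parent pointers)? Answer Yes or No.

Ancestors of c4 (commits reachable by following parents): {c1, c10, c12, c13, c14, c2, c3, c4}.
c14 is in that set, so it is an ancestor of c4.

Yes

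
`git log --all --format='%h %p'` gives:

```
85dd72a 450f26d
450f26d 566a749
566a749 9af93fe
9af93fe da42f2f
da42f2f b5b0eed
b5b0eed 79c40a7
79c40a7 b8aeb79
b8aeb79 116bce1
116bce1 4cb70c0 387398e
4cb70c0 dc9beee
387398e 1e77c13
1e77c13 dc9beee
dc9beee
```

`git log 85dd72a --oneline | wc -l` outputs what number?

13

Walking parent pointers from 85dd72a: reachable set = {116bce1, 1e77c13, 387398e, 450f26d, 4cb70c0, 566a749, 79c40a7, 85dd72a, 9af93fe, b5b0eed, b8aeb79, da42f2f, dc9beee}.
That is 13 commits.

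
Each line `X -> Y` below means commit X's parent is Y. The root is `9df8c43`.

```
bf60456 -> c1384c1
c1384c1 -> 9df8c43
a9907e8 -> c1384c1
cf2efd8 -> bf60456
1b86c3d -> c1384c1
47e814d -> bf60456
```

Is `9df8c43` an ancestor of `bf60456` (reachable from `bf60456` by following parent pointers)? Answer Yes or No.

Ancestors of bf60456 (commits reachable by following parents): {9df8c43, bf60456, c1384c1}.
9df8c43 is in that set, so it is an ancestor of bf60456.

Yes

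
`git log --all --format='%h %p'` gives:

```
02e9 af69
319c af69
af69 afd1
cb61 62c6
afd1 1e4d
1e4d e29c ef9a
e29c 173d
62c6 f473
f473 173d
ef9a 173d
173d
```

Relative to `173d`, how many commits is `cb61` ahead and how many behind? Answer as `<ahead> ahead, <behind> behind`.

Reachable from cb61: {173d, 62c6, cb61, f473}.
Reachable from 173d: {173d}.
Only in cb61's history (ahead): {62c6, cb61, f473} — 3.
Only in 173d's history (behind): {} — 0.

3 ahead, 0 behind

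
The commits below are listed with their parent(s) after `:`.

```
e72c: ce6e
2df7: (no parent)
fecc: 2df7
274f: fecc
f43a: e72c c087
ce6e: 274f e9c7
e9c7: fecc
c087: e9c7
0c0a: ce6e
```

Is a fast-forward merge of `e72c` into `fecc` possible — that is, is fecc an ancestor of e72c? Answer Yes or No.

Yes

A fast-forward from fecc to e72c is possible iff fecc is an ancestor of e72c.
Ancestors of e72c: {274f, 2df7, ce6e, e72c, e9c7, fecc}.
fecc is among them, so fast-forward is possible.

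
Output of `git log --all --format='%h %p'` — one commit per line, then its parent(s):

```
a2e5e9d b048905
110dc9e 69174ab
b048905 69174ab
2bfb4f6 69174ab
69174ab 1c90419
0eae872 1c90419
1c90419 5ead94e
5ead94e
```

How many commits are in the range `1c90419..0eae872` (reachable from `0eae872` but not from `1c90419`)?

1

Reachable from 0eae872: {0eae872, 1c90419, 5ead94e}.
Reachable from 1c90419: {1c90419, 5ead94e}.
In 0eae872's history but not 1c90419's: {0eae872} — 1 commit.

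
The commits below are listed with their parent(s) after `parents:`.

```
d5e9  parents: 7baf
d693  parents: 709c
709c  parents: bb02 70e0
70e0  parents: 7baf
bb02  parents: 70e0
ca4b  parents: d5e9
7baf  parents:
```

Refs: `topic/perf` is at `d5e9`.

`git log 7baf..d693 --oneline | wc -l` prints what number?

Reachable from d693: {709c, 70e0, 7baf, bb02, d693}.
Reachable from 7baf: {7baf}.
In d693's history but not 7baf's: {709c, 70e0, bb02, d693} — 4 commits.

4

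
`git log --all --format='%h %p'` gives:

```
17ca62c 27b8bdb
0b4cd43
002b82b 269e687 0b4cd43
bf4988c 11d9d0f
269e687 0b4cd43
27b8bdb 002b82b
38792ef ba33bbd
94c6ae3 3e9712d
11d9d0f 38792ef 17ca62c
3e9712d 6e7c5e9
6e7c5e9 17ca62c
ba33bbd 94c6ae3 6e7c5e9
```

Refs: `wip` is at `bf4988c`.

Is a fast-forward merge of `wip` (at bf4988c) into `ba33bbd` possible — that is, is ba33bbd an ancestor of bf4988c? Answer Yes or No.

A fast-forward from ba33bbd to bf4988c is possible iff ba33bbd is an ancestor of bf4988c.
Ancestors of bf4988c: {002b82b, 0b4cd43, 11d9d0f, 17ca62c, 269e687, 27b8bdb, 38792ef, 3e9712d, 6e7c5e9, 94c6ae3, ba33bbd, bf4988c}.
ba33bbd is among them, so fast-forward is possible.

Yes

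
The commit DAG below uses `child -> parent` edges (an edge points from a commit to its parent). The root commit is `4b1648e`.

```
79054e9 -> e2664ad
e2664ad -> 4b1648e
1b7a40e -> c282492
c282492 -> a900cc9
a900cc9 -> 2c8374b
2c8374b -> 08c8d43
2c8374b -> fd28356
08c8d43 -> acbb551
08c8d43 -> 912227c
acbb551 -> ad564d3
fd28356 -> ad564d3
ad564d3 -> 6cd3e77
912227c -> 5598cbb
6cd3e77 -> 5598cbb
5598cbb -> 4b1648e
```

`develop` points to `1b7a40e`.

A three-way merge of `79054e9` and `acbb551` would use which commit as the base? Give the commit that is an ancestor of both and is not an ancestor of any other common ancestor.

Ancestors of 79054e9: {4b1648e, 79054e9, e2664ad}.
Ancestors of acbb551: {4b1648e, 5598cbb, 6cd3e77, acbb551, ad564d3}.
Common ancestors: {4b1648e}.
The only common ancestor is 4b1648e, so it is the merge base.

4b1648e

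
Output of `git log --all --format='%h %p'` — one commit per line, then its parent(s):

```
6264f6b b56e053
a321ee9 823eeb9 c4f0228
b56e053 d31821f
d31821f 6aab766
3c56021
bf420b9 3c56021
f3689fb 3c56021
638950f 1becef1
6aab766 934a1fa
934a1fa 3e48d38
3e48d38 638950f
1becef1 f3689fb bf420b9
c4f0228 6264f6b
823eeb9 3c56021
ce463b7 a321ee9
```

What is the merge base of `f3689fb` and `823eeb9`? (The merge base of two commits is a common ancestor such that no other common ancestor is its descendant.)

Ancestors of f3689fb: {3c56021, f3689fb}.
Ancestors of 823eeb9: {3c56021, 823eeb9}.
Common ancestors: {3c56021}.
The only common ancestor is 3c56021, so it is the merge base.

3c56021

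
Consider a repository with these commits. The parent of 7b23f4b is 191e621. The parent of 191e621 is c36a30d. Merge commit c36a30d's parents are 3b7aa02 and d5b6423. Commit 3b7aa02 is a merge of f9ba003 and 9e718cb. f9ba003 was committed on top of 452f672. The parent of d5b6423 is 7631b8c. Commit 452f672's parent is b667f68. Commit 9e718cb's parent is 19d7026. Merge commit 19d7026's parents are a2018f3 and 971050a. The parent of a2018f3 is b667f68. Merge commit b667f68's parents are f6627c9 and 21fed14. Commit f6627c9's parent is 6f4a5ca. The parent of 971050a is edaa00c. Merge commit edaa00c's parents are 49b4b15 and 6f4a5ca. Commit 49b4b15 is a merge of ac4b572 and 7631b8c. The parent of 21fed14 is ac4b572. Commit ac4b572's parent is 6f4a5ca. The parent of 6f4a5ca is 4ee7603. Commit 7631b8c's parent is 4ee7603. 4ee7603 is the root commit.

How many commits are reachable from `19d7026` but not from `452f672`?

Reachable from 19d7026: {19d7026, 21fed14, 49b4b15, 4ee7603, 6f4a5ca, 7631b8c, 971050a, a2018f3, ac4b572, b667f68, edaa00c, f6627c9}.
Reachable from 452f672: {21fed14, 452f672, 4ee7603, 6f4a5ca, ac4b572, b667f68, f6627c9}.
In 19d7026's history but not 452f672's: {19d7026, 49b4b15, 7631b8c, 971050a, a2018f3, edaa00c} — 6 commits.

6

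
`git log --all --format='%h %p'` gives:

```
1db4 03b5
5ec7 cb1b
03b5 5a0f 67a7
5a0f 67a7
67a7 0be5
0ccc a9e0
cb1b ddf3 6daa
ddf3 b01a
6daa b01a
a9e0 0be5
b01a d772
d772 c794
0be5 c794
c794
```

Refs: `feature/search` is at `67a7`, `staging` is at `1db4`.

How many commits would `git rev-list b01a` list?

3

Walking parent pointers from b01a: reachable set = {b01a, c794, d772}.
That is 3 commits.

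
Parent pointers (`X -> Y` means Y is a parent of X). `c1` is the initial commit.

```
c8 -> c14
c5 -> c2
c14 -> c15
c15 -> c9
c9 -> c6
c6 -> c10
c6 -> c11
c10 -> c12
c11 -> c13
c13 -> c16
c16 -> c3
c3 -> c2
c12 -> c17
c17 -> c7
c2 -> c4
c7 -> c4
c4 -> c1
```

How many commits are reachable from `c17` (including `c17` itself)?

4

Walking parent pointers from c17: reachable set = {c1, c17, c4, c7}.
That is 4 commits.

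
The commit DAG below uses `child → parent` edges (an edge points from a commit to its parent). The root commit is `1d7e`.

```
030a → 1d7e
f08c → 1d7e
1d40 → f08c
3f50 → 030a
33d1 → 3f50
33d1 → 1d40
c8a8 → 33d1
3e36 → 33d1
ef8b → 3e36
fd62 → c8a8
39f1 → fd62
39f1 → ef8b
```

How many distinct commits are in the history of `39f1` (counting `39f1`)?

Walking parent pointers from 39f1: reachable set = {030a, 1d40, 1d7e, 33d1, 39f1, 3e36, 3f50, c8a8, ef8b, f08c, fd62}.
That is 11 commits.

11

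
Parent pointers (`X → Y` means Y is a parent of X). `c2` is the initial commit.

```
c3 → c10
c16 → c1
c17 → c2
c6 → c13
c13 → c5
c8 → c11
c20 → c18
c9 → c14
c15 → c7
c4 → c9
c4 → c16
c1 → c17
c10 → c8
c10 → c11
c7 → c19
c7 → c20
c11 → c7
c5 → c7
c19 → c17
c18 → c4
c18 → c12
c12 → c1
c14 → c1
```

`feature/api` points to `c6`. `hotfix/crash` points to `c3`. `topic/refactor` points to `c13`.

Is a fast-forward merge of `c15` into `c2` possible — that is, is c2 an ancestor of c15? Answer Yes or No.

Yes

A fast-forward from c2 to c15 is possible iff c2 is an ancestor of c15.
Ancestors of c15: {c1, c12, c14, c15, c16, c17, c18, c19, c2, c20, c4, c7, c9}.
c2 is among them, so fast-forward is possible.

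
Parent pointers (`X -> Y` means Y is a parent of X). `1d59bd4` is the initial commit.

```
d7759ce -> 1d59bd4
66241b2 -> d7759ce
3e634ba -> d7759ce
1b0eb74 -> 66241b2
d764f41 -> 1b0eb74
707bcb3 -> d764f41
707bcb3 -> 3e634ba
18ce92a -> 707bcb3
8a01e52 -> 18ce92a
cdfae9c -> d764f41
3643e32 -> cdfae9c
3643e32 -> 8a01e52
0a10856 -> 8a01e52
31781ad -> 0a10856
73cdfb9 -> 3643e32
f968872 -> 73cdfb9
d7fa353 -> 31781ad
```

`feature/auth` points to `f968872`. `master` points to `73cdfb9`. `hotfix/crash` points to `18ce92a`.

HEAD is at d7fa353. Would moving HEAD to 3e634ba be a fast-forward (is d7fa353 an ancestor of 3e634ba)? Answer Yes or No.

No

A fast-forward from d7fa353 to 3e634ba is possible iff d7fa353 is an ancestor of 3e634ba.
Ancestors of 3e634ba: {1d59bd4, 3e634ba, d7759ce}.
d7fa353 is not among them, so fast-forward is not possible.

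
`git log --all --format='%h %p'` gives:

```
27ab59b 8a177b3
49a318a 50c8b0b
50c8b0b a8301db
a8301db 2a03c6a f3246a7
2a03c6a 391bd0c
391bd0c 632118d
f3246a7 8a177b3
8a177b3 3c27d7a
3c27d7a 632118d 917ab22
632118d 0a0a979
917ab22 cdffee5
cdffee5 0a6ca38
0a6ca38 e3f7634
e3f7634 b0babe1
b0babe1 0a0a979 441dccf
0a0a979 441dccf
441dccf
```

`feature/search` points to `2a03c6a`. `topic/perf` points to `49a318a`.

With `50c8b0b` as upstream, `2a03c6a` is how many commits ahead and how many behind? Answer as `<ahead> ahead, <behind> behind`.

Reachable from 2a03c6a: {0a0a979, 2a03c6a, 391bd0c, 441dccf, 632118d}.
Reachable from 50c8b0b: {0a0a979, 0a6ca38, 2a03c6a, 391bd0c, 3c27d7a, 441dccf, 50c8b0b, 632118d, 8a177b3, 917ab22, a8301db, b0babe1, cdffee5, e3f7634, f3246a7}.
Only in 2a03c6a's history (ahead): {} — 0.
Only in 50c8b0b's history (behind): {0a6ca38, 3c27d7a, 50c8b0b, 8a177b3, 917ab22, a8301db, b0babe1, cdffee5, e3f7634, f3246a7} — 10.

0 ahead, 10 behind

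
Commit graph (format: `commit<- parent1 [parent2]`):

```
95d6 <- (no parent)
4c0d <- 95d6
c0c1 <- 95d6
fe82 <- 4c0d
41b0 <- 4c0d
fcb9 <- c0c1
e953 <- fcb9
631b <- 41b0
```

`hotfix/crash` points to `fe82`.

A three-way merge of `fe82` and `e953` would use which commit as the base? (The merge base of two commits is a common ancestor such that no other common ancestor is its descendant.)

Ancestors of fe82: {4c0d, 95d6, fe82}.
Ancestors of e953: {95d6, c0c1, e953, fcb9}.
Common ancestors: {95d6}.
The only common ancestor is 95d6, so it is the merge base.

95d6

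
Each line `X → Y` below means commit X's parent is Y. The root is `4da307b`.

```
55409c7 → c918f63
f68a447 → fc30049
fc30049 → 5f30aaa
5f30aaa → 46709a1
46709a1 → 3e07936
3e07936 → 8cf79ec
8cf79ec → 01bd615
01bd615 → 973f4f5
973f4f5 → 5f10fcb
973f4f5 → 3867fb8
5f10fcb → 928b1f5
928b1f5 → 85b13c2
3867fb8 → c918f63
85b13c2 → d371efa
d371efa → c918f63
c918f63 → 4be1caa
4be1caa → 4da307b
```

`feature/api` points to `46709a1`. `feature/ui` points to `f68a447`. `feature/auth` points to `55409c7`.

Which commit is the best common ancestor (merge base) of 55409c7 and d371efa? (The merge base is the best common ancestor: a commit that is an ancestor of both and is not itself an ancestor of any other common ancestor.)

Ancestors of 55409c7: {4be1caa, 4da307b, 55409c7, c918f63}.
Ancestors of d371efa: {4be1caa, 4da307b, c918f63, d371efa}.
Common ancestors: {4be1caa, 4da307b, c918f63}.
Among these, c918f63 is not an ancestor of any other common ancestor — it is the merge base.

c918f63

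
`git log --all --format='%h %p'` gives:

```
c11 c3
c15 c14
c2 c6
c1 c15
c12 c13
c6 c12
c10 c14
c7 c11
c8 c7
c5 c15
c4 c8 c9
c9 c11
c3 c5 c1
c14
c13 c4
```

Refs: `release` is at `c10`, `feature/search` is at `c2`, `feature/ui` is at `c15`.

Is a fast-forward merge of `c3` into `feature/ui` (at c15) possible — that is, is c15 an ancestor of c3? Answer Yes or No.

Yes

A fast-forward from c15 to c3 is possible iff c15 is an ancestor of c3.
Ancestors of c3: {c1, c14, c15, c3, c5}.
c15 is among them, so fast-forward is possible.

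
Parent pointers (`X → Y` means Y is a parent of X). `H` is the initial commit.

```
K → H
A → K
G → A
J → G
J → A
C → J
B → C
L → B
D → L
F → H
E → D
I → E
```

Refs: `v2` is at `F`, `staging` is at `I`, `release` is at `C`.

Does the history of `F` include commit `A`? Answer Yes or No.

Ancestors of F: {F, H}.
A is not in that set, so it is not an ancestor of F.

No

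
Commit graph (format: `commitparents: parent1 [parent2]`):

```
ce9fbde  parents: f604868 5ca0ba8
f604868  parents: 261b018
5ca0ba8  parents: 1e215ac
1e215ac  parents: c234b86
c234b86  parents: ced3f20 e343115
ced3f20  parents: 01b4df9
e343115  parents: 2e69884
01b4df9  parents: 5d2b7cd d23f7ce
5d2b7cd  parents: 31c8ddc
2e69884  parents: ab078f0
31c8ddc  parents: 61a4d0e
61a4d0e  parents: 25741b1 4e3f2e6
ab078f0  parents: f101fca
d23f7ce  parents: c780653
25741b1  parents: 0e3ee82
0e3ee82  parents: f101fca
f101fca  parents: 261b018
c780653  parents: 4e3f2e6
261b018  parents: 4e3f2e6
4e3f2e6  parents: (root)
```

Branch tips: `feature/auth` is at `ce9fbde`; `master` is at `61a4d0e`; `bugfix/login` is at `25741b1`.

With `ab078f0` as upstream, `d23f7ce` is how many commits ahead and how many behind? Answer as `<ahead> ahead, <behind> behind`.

2 ahead, 3 behind

Reachable from d23f7ce: {4e3f2e6, c780653, d23f7ce}.
Reachable from ab078f0: {261b018, 4e3f2e6, ab078f0, f101fca}.
Only in d23f7ce's history (ahead): {c780653, d23f7ce} — 2.
Only in ab078f0's history (behind): {261b018, ab078f0, f101fca} — 3.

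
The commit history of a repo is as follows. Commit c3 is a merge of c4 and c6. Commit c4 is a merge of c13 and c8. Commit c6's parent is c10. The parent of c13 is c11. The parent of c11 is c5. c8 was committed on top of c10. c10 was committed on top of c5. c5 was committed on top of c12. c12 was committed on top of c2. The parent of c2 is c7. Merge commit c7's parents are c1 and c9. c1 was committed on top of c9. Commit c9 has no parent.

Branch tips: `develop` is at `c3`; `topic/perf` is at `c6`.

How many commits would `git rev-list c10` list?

Walking parent pointers from c10: reachable set = {c1, c10, c12, c2, c5, c7, c9}.
That is 7 commits.

7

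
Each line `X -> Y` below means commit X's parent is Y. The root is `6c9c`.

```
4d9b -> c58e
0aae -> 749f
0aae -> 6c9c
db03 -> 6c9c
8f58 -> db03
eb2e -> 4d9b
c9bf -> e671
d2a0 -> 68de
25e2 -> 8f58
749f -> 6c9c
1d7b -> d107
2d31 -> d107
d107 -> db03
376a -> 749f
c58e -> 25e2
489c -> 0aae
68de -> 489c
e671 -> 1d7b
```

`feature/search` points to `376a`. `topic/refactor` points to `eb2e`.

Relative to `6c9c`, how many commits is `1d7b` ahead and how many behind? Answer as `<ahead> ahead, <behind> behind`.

Reachable from 1d7b: {1d7b, 6c9c, d107, db03}.
Reachable from 6c9c: {6c9c}.
Only in 1d7b's history (ahead): {1d7b, d107, db03} — 3.
Only in 6c9c's history (behind): {} — 0.

3 ahead, 0 behind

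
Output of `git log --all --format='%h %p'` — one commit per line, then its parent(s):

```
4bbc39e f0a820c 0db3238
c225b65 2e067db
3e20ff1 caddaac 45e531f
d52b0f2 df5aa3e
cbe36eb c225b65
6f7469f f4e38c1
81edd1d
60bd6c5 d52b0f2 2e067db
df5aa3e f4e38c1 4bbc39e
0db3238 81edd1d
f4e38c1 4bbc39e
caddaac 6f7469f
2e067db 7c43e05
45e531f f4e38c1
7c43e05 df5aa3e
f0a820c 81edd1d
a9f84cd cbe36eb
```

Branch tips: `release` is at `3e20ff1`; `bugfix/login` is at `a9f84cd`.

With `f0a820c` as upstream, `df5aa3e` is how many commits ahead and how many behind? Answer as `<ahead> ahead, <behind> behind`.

4 ahead, 0 behind

Reachable from df5aa3e: {0db3238, 4bbc39e, 81edd1d, df5aa3e, f0a820c, f4e38c1}.
Reachable from f0a820c: {81edd1d, f0a820c}.
Only in df5aa3e's history (ahead): {0db3238, 4bbc39e, df5aa3e, f4e38c1} — 4.
Only in f0a820c's history (behind): {} — 0.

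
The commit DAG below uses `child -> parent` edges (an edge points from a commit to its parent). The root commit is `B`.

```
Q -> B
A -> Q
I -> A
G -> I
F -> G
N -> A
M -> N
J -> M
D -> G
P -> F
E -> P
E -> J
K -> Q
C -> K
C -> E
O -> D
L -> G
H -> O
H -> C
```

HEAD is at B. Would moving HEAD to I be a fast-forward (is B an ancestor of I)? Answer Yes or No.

A fast-forward from B to I is possible iff B is an ancestor of I.
Ancestors of I: {A, B, I, Q}.
B is among them, so fast-forward is possible.

Yes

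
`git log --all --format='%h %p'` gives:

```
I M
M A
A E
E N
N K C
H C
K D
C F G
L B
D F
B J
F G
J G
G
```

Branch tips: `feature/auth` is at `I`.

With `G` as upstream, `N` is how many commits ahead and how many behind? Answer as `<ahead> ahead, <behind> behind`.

5 ahead, 0 behind

Reachable from N: {C, D, F, G, K, N}.
Reachable from G: {G}.
Only in N's history (ahead): {C, D, F, K, N} — 5.
Only in G's history (behind): {} — 0.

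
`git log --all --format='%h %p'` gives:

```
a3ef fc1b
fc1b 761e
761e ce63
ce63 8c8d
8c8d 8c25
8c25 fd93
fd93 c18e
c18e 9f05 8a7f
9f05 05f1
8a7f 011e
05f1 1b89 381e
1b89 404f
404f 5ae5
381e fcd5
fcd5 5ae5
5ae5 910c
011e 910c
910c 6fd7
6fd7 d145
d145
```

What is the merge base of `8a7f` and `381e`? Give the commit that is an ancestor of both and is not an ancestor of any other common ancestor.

910c

Ancestors of 8a7f: {011e, 6fd7, 8a7f, 910c, d145}.
Ancestors of 381e: {381e, 5ae5, 6fd7, 910c, d145, fcd5}.
Common ancestors: {6fd7, 910c, d145}.
Among these, 910c is not an ancestor of any other common ancestor — it is the merge base.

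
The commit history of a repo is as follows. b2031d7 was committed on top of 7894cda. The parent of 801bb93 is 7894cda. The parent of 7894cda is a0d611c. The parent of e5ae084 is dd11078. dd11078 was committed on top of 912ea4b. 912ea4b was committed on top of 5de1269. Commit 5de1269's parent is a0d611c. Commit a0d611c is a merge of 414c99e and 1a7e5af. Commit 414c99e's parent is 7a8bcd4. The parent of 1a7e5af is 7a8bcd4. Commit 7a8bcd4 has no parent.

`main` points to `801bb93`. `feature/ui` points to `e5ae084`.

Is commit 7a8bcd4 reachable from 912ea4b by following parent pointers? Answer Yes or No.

Ancestors of 912ea4b (commits reachable by following parents): {1a7e5af, 414c99e, 5de1269, 7a8bcd4, 912ea4b, a0d611c}.
7a8bcd4 is in that set, so it is an ancestor of 912ea4b.

Yes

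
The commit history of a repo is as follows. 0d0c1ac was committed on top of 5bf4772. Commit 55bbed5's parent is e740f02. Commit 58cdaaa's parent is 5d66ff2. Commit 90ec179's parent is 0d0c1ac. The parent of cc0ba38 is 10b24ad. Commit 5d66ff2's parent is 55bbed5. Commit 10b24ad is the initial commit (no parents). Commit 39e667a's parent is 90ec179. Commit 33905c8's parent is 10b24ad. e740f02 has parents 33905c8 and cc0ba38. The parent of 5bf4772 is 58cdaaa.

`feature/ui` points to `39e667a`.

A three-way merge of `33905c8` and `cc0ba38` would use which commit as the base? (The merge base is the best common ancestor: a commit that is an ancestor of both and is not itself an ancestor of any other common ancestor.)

10b24ad

Ancestors of 33905c8: {10b24ad, 33905c8}.
Ancestors of cc0ba38: {10b24ad, cc0ba38}.
Common ancestors: {10b24ad}.
The only common ancestor is 10b24ad, so it is the merge base.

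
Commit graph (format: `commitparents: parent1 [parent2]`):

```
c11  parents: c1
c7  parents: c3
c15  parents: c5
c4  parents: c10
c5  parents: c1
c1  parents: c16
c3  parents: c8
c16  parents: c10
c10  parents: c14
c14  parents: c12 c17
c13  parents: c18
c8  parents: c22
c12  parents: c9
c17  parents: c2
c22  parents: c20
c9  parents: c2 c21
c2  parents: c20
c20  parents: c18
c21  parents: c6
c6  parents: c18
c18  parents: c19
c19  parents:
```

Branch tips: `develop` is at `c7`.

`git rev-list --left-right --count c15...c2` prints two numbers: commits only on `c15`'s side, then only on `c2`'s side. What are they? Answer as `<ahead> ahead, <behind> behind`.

Reachable from c15: {c1, c10, c12, c14, c15, c16, c17, c18, c19, c2, c20, c21, c5, c6, c9}.
Reachable from c2: {c18, c19, c2, c20}.
Only in c15's history (ahead): {c1, c10, c12, c14, c15, c16, c17, c21, c5, c6, c9} — 11.
Only in c2's history (behind): {} — 0.

11 ahead, 0 behind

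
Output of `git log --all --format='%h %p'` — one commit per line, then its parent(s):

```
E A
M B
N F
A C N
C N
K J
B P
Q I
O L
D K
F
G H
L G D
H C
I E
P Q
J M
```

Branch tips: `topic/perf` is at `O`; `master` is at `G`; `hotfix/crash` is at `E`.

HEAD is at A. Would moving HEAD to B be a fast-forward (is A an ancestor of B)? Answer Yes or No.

A fast-forward from A to B is possible iff A is an ancestor of B.
Ancestors of B: {A, B, C, E, F, I, N, P, Q}.
A is among them, so fast-forward is possible.

Yes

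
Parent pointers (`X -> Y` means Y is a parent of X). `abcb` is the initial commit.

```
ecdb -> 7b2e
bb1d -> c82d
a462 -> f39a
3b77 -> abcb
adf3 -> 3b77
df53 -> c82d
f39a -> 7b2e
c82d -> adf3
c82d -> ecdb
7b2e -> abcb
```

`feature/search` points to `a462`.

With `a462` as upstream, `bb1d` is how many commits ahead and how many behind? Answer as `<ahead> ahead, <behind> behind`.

5 ahead, 2 behind

Reachable from bb1d: {3b77, 7b2e, abcb, adf3, bb1d, c82d, ecdb}.
Reachable from a462: {7b2e, a462, abcb, f39a}.
Only in bb1d's history (ahead): {3b77, adf3, bb1d, c82d, ecdb} — 5.
Only in a462's history (behind): {a462, f39a} — 2.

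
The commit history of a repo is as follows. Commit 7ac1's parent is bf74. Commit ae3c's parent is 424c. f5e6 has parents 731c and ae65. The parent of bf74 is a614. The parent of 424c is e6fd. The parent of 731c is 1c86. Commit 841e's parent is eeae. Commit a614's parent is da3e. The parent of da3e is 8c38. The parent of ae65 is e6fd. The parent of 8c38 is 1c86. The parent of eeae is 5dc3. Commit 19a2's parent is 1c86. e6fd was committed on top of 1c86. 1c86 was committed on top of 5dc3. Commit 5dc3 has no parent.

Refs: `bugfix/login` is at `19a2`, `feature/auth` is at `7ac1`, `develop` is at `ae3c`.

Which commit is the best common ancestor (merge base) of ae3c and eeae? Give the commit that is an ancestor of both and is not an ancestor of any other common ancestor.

5dc3

Ancestors of ae3c: {1c86, 424c, 5dc3, ae3c, e6fd}.
Ancestors of eeae: {5dc3, eeae}.
Common ancestors: {5dc3}.
The only common ancestor is 5dc3, so it is the merge base.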